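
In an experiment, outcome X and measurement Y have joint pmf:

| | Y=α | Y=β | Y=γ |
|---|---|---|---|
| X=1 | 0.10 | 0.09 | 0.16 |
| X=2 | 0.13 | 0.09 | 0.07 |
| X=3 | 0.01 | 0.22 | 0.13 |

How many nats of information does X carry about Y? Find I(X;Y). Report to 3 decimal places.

0.118 nats

Marginals: p(X) = (0.3500, 0.2900, 0.3600), p(Y) = (0.2400, 0.4000, 0.3600).
I(X;Y) = H(X) + H(Y) − H(X,Y).
H(X) = 1.0942, H(Y) = 1.0768, H(X,Y) = 2.0527.
I(X;Y) = 1.0942 + 1.0768 − 2.0527 = 0.118 nats.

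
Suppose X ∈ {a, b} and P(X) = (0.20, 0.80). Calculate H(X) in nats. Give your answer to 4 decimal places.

H(X) = −Σ p·ln p.
  −(0.20)·ln(0.20) = 0.32189
  −(0.80)·ln(0.80) = 0.17851
Sum: 0.32189 + 0.17851 = 0.5004 nats.

0.5004 nats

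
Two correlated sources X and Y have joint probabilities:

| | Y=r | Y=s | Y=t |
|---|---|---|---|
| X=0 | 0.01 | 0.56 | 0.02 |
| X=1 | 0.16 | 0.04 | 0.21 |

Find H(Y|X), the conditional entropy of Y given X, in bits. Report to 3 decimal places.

Marginals: p(X) = (0.5900, 0.4100), p(Y) = (0.1700, 0.6000, 0.2300).
H(Y|X) = Σ p(X) · H(Y|X=·).
  X=0: p=0.5900, H(Y|X=0) = 0.3367
  X=1: p=0.4100, H(Y|X=1) = 1.3517
Weighted sum = 0.753 bits.

0.753 bits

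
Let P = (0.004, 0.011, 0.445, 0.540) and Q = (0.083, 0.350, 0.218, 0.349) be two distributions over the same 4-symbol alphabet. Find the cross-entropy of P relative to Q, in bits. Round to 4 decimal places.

1.8291 bits

H(P,Q) = −Σ p·log₂ q.
  −0.004·log₂(0.083) = 0.01436
  −0.011·log₂(0.350) = 0.01666
  −0.445·log₂(0.218) = 0.97793
  −0.540·log₂(0.349) = 0.82010
H(P,Q) = 1.8291 bits.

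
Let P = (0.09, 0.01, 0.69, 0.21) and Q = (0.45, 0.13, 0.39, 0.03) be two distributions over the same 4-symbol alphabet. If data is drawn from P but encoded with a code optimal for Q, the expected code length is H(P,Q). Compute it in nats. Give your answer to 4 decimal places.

1.4784 nats

H(P,Q) = −Σ p·ln q.
  −0.09·ln(0.45) = 0.07187
  −0.01·ln(0.13) = 0.02040
  −0.69·ln(0.39) = 0.64971
  −0.21·ln(0.03) = 0.73638
H(P,Q) = 1.4784 nats.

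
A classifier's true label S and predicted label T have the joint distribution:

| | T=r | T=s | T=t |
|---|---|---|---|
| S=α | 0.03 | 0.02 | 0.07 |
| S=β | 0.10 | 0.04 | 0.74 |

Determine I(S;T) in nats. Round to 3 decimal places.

Marginals: p(S) = (0.1200, 0.8800), p(T) = (0.1300, 0.0600, 0.8100).
I(S;T) = Σ p(x,y)·ln[p(x,y)/(p(x)p(y))].
  (α,r): 0.03·ln(1.9231) = 0.0196
  (α,s): 0.02·ln(2.7778) = 0.0204
  (α,t): 0.07·ln(0.7202) = -0.0230
  (β,r): 0.10·ln(0.8741) = -0.0135
  (β,s): 0.04·ln(0.7576) = -0.0111
  (β,t): 0.74·ln(1.0382) = 0.0277
Sum = 0.020 nats.

0.020 nats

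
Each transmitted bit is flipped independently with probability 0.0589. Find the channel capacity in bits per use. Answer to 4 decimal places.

0.6769 bits

Binary symmetric channel: C = 1 − h₂(ε) where h₂ is the binary entropy function.
h₂(0.0589) = −0.0589·log₂0.0589 − 0.9411·log₂0.9411 = 0.3231.
C = 1 − 0.3231 = 0.6769 bits per channel use.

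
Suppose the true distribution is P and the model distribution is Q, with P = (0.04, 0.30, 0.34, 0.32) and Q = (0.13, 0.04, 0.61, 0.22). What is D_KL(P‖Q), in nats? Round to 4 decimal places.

D(P‖Q) = Σ p·ln(p/q).
  0.04·ln(0.04/0.13) = -0.04715
  0.30·ln(0.30/0.04) = 0.60447
  0.34·ln(0.34/0.61) = -0.19873
  0.32·ln(0.32/0.22) = 0.11990
D(P‖Q) = 0.4785 nats.

0.4785 nats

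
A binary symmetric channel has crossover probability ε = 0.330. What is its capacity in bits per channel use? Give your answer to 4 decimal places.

Binary symmetric channel: C = 1 − h₂(ε) where h₂ is the binary entropy function.
h₂(0.330) = −0.330·log₂0.330 − 0.670·log₂0.670 = 0.9149.
C = 1 − 0.9149 = 0.0851 bits per channel use.

0.0851 bits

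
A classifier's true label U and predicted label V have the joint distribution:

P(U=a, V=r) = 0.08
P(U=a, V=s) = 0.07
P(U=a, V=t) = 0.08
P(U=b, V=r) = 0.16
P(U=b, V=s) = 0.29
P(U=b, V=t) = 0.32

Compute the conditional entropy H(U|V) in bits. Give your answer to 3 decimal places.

0.765 bits

Chain rule: H(U|V) = H(U,V) − H(V).
Marginals: p(U) = (0.2300, 0.7700), p(V) = (0.2400, 0.3600, 0.4000).
H(U,V) = 2.3185 bits; H(V) = 1.5535 bits.
H(U|V) = 2.3185 − 1.5535 = 0.765 bits.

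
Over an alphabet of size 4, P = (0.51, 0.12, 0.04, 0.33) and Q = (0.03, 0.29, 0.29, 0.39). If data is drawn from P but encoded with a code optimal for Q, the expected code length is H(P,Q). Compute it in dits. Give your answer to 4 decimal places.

0.9976 dits

H(P,Q) = −Σ p·log₁₀ q.
  −0.51·log₁₀(0.03) = 0.77667
  −0.12·log₁₀(0.29) = 0.06451
  −0.04·log₁₀(0.29) = 0.02150
  −0.33·log₁₀(0.39) = 0.13495
H(P,Q) = 0.9976 dits.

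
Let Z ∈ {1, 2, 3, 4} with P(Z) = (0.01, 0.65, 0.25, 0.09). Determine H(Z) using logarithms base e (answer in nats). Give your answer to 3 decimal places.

H(Z) = −Σ p·ln p.
  −(0.01)·ln(0.01) = 0.0461
  −(0.65)·ln(0.65) = 0.2800
  −(0.25)·ln(0.25) = 0.3466
  −(0.09)·ln(0.09) = 0.2167
Sum: 0.0461 + 0.2800 + 0.3466 + 0.2167 = 0.889 nats.

0.889 nats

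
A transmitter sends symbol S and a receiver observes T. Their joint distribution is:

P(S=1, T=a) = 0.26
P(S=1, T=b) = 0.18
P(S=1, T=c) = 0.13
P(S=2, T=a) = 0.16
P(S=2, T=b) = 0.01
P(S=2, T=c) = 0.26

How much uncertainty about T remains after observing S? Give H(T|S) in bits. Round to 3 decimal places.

1.342 bits

Chain rule: H(T|S) = H(S,T) − H(S).
Marginals: p(S) = (0.5700, 0.4300), p(T) = (0.4200, 0.1900, 0.3900).
H(S,T) = 2.3280 bits; H(S) = 0.9858 bits.
H(T|S) = 2.3280 − 0.9858 = 1.342 bits.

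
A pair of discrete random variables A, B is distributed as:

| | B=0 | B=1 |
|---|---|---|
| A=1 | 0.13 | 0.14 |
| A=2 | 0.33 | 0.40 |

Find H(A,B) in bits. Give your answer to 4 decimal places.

H(A,B) = −Σ p(x,y)·log₂ p(x,y) over all 4 cells.
  cell (1,0): −0.13·log₂0.13 = 0.38264
  cell (1,1): −0.14·log₂0.14 = 0.39711
  cell (2,0): −0.33·log₂0.33 = 0.52782
  cell (2,1): −0.40·log₂0.40 = 0.52877
Sum = 1.8363 bits.

1.8363 bits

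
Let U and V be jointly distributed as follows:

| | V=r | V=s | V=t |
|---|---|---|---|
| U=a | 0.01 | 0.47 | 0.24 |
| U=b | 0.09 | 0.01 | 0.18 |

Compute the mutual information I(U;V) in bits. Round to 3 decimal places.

0.325 bits

Marginals: p(U) = (0.7200, 0.2800), p(V) = (0.1000, 0.4800, 0.4200).
I(U;V) = Σ p(x,y)·log₂[p(x,y)/(p(x)p(y))].
  (a,r): 0.01·log₂(0.1389) = -0.0285
  (a,s): 0.47·log₂(1.3600) = 0.2085
  (a,t): 0.24·log₂(0.7937) = -0.0800
  (b,r): 0.09·log₂(3.2143) = 0.1516
  (b,s): 0.01·log₂(0.0744) = -0.0375
  (b,t): 0.18·log₂(1.5306) = 0.1105
Sum = 0.325 bits.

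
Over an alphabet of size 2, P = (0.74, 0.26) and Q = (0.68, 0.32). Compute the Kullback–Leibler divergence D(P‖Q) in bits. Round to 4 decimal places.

D(P‖Q) = Σ p·log₂(p/q).
  0.74·log₂(0.74/0.68) = 0.09027
  0.26·log₂(0.26/0.32) = -0.07789
D(P‖Q) = 0.0124 bits.

0.0124 bits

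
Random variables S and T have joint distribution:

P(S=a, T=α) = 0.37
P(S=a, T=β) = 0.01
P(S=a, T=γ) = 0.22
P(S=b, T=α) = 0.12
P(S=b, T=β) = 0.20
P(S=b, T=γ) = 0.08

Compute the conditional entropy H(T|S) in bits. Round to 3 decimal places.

1.230 bits

Marginals: p(S) = (0.6000, 0.4000), p(T) = (0.4900, 0.2100, 0.3000).
H(T|S) = Σ p(S) · H(T|S=·).
  S=a: p=0.6000, H(T|S=a) = 1.0593
  S=b: p=0.4000, H(T|S=b) = 1.4855
Weighted sum = 1.230 bits.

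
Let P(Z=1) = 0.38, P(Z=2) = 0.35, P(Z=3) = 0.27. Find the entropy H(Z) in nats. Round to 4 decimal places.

H(Z) = −Σ p·ln p.
  −(0.38)·ln(0.38) = 0.36768
  −(0.35)·ln(0.35) = 0.36744
  −(0.27)·ln(0.27) = 0.35352
Sum: 0.36768 + 0.36744 + 0.35352 = 1.0886 nats.

1.0886 nats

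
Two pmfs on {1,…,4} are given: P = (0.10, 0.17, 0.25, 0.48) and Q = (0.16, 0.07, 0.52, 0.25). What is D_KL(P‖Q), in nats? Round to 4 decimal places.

0.2339 nats

D(P‖Q) = Σ p·ln(p/q).
  0.10·ln(0.10/0.16) = -0.04700
  0.17·ln(0.17/0.07) = 0.15084
  0.25·ln(0.25/0.52) = -0.18309
  0.48·ln(0.48/0.25) = 0.31312
D(P‖Q) = 0.2339 nats.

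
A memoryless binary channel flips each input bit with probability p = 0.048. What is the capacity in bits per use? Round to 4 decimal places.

0.7222 bits

Binary symmetric channel: C = 1 − h₂(ε) where h₂ is the binary entropy function.
h₂(0.048) = −0.048·log₂0.048 − 0.952·log₂0.952 = 0.2778.
C = 1 − 0.2778 = 0.7222 bits per channel use.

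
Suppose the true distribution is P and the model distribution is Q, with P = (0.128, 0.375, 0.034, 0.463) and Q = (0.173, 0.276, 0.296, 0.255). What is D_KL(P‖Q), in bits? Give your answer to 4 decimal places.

0.4025 bits

D(P‖Q) = Σ p·log₂(p/q).
  0.128·log₂(0.128/0.173) = -0.05563
  0.375·log₂(0.375/0.276) = 0.16583
  0.034·log₂(0.034/0.296) = -0.10615
  0.463·log₂(0.463/0.255) = 0.39842
D(P‖Q) = 0.4025 bits.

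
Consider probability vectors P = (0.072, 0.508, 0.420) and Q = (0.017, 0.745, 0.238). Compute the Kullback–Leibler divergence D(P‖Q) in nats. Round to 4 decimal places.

0.1480 nats

D(P‖Q) = Σ p·ln(p/q).
  0.072·ln(0.072/0.017) = 0.10393
  0.508·ln(0.508/0.745) = -0.19451
  0.420·ln(0.420/0.238) = 0.23855
D(P‖Q) = 0.1480 nats.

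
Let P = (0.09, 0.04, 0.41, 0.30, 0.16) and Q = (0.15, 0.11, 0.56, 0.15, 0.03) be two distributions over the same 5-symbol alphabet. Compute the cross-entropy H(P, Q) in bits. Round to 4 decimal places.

H(P,Q) = −Σ p·log₂ q.
  −0.09·log₂(0.15) = 0.24633
  −0.04·log₂(0.11) = 0.12738
  −0.41·log₂(0.56) = 0.34297
  −0.30·log₂(0.15) = 0.82109
  −0.16·log₂(0.03) = 0.80942
H(P,Q) = 2.3472 bits.

2.3472 bits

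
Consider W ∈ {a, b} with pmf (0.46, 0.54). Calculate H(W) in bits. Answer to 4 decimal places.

H(W) = −Σ p·log₂ p.
  −(0.46)·log₂(0.46) = 0.51534
  −(0.54)·log₂(0.54) = 0.48004
Sum: 0.51534 + 0.48004 = 0.9954 bits.

0.9954 bits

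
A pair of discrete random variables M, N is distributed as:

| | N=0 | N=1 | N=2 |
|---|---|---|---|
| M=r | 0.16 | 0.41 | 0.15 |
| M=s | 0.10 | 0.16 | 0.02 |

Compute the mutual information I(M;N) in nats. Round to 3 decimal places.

Marginals: p(M) = (0.7200, 0.2800), p(N) = (0.2600, 0.5700, 0.1700).
I(M;N) = H(M) + H(N) − H(M,N).
H(M) = 0.5930, H(N) = 0.9719, H(M,N) = 1.5450.
I(M;N) = 0.5930 + 0.9719 − 1.5450 = 0.020 nats.

0.020 nats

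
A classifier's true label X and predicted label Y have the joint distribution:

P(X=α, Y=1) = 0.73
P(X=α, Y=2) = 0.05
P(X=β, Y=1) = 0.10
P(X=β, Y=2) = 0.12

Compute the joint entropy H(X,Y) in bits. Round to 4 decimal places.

H(X,Y) = −Σ p(x,y)·log₂ p(x,y) over all 4 cells.
  cell (α,1): −0.73·log₂0.73 = 0.33144
  cell (α,2): −0.05·log₂0.05 = 0.21610
  cell (β,1): −0.10·log₂0.10 = 0.33219
  cell (β,2): −0.12·log₂0.12 = 0.36707
Sum = 1.2468 bits.

1.2468 bits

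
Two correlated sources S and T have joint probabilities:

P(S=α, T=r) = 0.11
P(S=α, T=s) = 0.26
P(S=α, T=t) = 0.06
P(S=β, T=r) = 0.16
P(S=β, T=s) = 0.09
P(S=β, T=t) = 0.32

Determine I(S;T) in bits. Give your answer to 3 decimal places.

Marginals: p(S) = (0.4300, 0.5700), p(T) = (0.2700, 0.3500, 0.3800).
I(S;T) = Σ p(x,y)·log₂[p(x,y)/(p(x)p(y))].
  (α,r): 0.11·log₂(0.9475) = -0.0086
  (α,s): 0.26·log₂(1.7276) = 0.2051
  (α,t): 0.06·log₂(0.3672) = -0.0867
  (β,r): 0.16·log₂(1.0396) = 0.0090
  (β,s): 0.09·log₂(0.4511) = -0.1034
  (β,t): 0.32·log₂(1.4774) = 0.1802
Sum = 0.196 bits.

0.196 bits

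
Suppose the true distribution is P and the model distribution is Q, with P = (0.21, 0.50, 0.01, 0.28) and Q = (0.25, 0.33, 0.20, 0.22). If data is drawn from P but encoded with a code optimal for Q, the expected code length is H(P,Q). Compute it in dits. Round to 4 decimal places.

H(P,Q) = −Σ p·log₁₀ q.
  −0.21·log₁₀(0.25) = 0.12643
  −0.50·log₁₀(0.33) = 0.24074
  −0.01·log₁₀(0.20) = 0.00699
  −0.28·log₁₀(0.22) = 0.18412
H(P,Q) = 0.5583 dits.

0.5583 dits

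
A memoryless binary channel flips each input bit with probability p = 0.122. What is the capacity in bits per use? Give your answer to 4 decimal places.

0.4649 bits

Binary symmetric channel: C = 1 − h₂(ε) where h₂ is the binary entropy function.
h₂(0.122) = −0.122·log₂0.122 − 0.878·log₂0.878 = 0.5351.
C = 1 − 0.5351 = 0.4649 bits per channel use.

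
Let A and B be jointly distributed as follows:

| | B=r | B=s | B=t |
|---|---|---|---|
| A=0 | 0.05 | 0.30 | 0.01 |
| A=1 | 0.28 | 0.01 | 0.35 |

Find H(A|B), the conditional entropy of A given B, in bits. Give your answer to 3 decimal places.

0.332 bits

Chain rule: H(A|B) = H(A,B) − H(B).
Marginals: p(A) = (0.3600, 0.6400), p(B) = (0.3300, 0.3100, 0.3600).
H(A,B) = 1.9144 bits; H(B) = 1.5822 bits.
H(A|B) = 1.9144 − 1.5822 = 0.332 bits.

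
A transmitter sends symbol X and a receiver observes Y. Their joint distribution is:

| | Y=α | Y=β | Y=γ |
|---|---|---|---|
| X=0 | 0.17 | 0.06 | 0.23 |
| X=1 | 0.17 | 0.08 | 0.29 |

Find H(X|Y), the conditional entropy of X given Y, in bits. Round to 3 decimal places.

Chain rule: H(X|Y) = H(X,Y) − H(Y).
Marginals: p(X) = (0.4600, 0.5400), p(Y) = (0.3400, 0.1400, 0.5200).
H(X,Y) = 2.4098 bits; H(Y) = 1.4169 bits.
H(X|Y) = 2.4098 − 1.4169 = 0.993 bits.

0.993 bits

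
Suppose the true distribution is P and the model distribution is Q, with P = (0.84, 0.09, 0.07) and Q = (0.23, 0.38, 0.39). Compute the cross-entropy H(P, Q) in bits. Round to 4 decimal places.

H(P,Q) = −Σ p·log₂ q.
  −0.84·log₂(0.23) = 1.78105
  −0.09·log₂(0.38) = 0.12563
  −0.07·log₂(0.39) = 0.09509
H(P,Q) = 2.0018 bits.

2.0018 bits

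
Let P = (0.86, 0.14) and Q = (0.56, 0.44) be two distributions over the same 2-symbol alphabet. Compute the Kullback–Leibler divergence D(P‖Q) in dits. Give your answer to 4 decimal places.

D(P‖Q) = Σ p·log₁₀(p/q).
  0.86·log₁₀(0.86/0.56) = 0.16023
  0.14·log₁₀(0.14/0.44) = -0.06963
D(P‖Q) = 0.0906 dits.

0.0906 dits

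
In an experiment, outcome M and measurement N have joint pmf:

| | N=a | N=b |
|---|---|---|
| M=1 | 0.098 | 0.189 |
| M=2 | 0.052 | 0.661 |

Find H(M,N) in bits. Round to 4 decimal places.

H(M,N) = −Σ p(x,y)·log₂ p(x,y) over all 4 cells.
  cell (1,a): −0.098·log₂0.098 = 0.32841
  cell (1,b): −0.189·log₂0.189 = 0.45427
  cell (2,a): −0.052·log₂0.052 = 0.22180
  cell (2,b): −0.661·log₂0.661 = 0.39480
Sum = 1.3993 bits.

1.3993 bits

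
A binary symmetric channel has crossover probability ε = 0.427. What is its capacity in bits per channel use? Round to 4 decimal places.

Binary symmetric channel: C = 1 − h₂(ε) where h₂ is the binary entropy function.
h₂(0.427) = −0.427·log₂0.427 − 0.573·log₂0.573 = 0.9846.
C = 1 − 0.9846 = 0.0154 bits per channel use.

0.0154 bits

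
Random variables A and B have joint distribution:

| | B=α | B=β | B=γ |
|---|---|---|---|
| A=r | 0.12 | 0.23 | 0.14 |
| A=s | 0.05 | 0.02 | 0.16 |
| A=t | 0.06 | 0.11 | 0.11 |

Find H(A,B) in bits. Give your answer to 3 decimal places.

2.948 bits

H(A,B) = −Σ p(x,y)·log₂ p(x,y) over all 9 cells.
  cell (r,α): −0.12·log₂0.12 = 0.3671
  cell (r,β): −0.23·log₂0.23 = 0.4877
  cell (r,γ): −0.14·log₂0.14 = 0.3971
  cell (s,α): −0.05·log₂0.05 = 0.2161
  cell (s,β): −0.02·log₂0.02 = 0.1129
  cell (s,γ): −0.16·log₂0.16 = 0.4230
  cell (t,α): −0.06·log₂0.06 = 0.2435
  cell (t,β): −0.11·log₂0.11 = 0.3503
  cell (t,γ): −0.11·log₂0.11 = 0.3503
Sum = 2.948 bits.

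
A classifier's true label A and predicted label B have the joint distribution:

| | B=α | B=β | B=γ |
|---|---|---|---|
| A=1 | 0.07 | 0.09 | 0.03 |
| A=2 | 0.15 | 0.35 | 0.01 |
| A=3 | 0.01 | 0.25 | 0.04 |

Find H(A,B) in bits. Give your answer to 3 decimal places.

2.492 bits

H(A,B) = −Σ p(x,y)·log₂ p(x,y) over all 9 cells.
  cell (1,α): −0.07·log₂0.07 = 0.2686
  cell (1,β): −0.09·log₂0.09 = 0.3127
  cell (1,γ): −0.03·log₂0.03 = 0.1518
  cell (2,α): −0.15·log₂0.15 = 0.4105
  cell (2,β): −0.35·log₂0.35 = 0.5301
  cell (2,γ): −0.01·log₂0.01 = 0.0664
  cell (3,α): −0.01·log₂0.01 = 0.0664
  cell (3,β): −0.25·log₂0.25 = 0.5000
  cell (3,γ): −0.04·log₂0.04 = 0.1858
Sum = 2.492 bits.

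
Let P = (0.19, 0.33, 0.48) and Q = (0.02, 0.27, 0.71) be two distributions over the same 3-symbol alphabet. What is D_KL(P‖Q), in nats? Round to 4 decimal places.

D(P‖Q) = Σ p·ln(p/q).
  0.19·ln(0.19/0.02) = 0.42775
  0.33·ln(0.33/0.27) = 0.06622
  0.48·ln(0.48/0.71) = -0.18791
D(P‖Q) = 0.3061 nats.

0.3061 nats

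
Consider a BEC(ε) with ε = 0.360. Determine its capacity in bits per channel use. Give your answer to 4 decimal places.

Binary erasure channel: capacity C = 1 − ε.
C = 1 − 0.360 = 0.6400 bits per channel use.

0.6400 bits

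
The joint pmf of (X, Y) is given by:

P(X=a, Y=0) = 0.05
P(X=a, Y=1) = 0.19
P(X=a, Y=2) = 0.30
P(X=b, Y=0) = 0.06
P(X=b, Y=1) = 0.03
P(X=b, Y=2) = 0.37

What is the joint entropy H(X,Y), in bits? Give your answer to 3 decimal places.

2.118 bits

H(X,Y) = −Σ p(x,y)·log₂ p(x,y) over all 6 cells.
  cell (a,0): −0.05·log₂0.05 = 0.2161
  cell (a,1): −0.19·log₂0.19 = 0.4552
  cell (a,2): −0.30·log₂0.30 = 0.5211
  cell (b,0): −0.06·log₂0.06 = 0.2435
  cell (b,1): −0.03·log₂0.03 = 0.1518
  cell (b,2): −0.37·log₂0.37 = 0.5307
Sum = 2.118 bits.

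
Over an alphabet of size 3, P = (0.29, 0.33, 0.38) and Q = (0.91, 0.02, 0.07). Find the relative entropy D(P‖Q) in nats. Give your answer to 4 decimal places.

1.2363 nats

D(P‖Q) = Σ p·ln(p/q).
  0.29·ln(0.29/0.91) = -0.33163
  0.33·ln(0.33/0.02) = 0.92511
  0.38·ln(0.38/0.07) = 0.64284
D(P‖Q) = 1.2363 nats.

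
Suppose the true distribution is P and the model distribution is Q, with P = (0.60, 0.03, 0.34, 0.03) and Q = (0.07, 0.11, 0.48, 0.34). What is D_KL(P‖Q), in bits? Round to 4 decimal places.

1.5293 bits

D(P‖Q) = Σ p·log₂(p/q).
  0.60·log₂(0.60/0.07) = 1.85972
  0.03·log₂(0.03/0.11) = -0.05623
  0.34·log₂(0.34/0.48) = -0.16915
  0.03·log₂(0.03/0.34) = -0.10508
D(P‖Q) = 1.5293 bits.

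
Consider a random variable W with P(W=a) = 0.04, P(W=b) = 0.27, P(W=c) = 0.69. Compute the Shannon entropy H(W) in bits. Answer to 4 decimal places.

1.0652 bits

H(W) = −Σ p·log₂ p.
  −(0.04)·log₂(0.04) = 0.18575
  −(0.27)·log₂(0.27) = 0.51002
  −(0.69)·log₂(0.69) = 0.36938
Sum: 0.18575 + 0.51002 + 0.36938 = 1.0652 bits.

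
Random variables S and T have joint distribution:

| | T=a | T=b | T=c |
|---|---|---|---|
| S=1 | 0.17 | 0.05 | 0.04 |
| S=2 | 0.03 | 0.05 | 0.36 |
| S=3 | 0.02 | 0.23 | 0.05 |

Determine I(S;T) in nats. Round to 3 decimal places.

0.362 nats

Marginals: p(S) = (0.2600, 0.4400, 0.3000), p(T) = (0.2200, 0.3300, 0.4500).
I(S;T) = Σ p(x,y)·ln[p(x,y)/(p(x)p(y))].
  (1,a): 0.17·ln(2.9720) = 0.1852
  (1,b): 0.05·ln(0.5828) = -0.0270
  (1,c): 0.04·ln(0.3419) = -0.0429
  (2,a): 0.03·ln(0.3099) = -0.0351
  (2,b): 0.05·ln(0.3444) = -0.0533
  (2,c): 0.36·ln(1.8182) = 0.2152
  (3,a): 0.02·ln(0.3030) = -0.0239
  (3,b): 0.23·ln(2.3232) = 0.1939
  (3,c): 0.05·ln(0.3704) = -0.0497
Sum = 0.362 nats.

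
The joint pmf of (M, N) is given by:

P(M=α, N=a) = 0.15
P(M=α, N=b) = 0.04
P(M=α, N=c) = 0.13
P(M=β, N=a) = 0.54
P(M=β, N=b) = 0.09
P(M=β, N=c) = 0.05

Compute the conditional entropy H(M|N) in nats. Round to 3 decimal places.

Chain rule: H(M|N) = H(M,N) − H(N).
Marginals: p(M) = (0.3200, 0.6800), p(N) = (0.6900, 0.1300, 0.1800).
H(M,N) = 1.3778 nats; H(N) = 0.8299 nats.
H(M|N) = 1.3778 − 0.8299 = 0.548 nats.

0.548 nats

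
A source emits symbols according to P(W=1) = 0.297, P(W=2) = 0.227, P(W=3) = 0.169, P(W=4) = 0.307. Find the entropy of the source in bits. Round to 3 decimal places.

1.962 bits

H(W) = −Σ p·log₂ p.
  −(0.297)·log₂(0.297) = 0.5202
  −(0.227)·log₂(0.227) = 0.4856
  −(0.169)·log₂(0.169) = 0.4335
  −(0.307)·log₂(0.307) = 0.5230
Sum: 0.5202 + 0.4856 + 0.4335 + 0.5230 = 1.962 bits.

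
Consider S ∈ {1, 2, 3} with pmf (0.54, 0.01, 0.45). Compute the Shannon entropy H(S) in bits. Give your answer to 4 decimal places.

H(S) = −Σ p·log₂ p.
  −(0.54)·log₂(0.54) = 0.48004
  −(0.01)·log₂(0.01) = 0.06644
  −(0.45)·log₂(0.45) = 0.51840
Sum: 0.48004 + 0.06644 + 0.51840 = 1.0649 bits.

1.0649 bits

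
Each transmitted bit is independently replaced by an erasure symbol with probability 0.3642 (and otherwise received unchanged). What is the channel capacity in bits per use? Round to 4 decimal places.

Binary erasure channel: capacity C = 1 − ε.
C = 1 − 0.3642 = 0.6358 bits per channel use.

0.6358 bits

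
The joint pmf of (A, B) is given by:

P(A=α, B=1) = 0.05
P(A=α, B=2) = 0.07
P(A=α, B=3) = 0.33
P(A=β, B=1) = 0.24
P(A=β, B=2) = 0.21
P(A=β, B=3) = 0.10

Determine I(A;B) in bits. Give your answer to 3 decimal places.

0.237 bits

Marginals: p(A) = (0.4500, 0.5500), p(B) = (0.2900, 0.2800, 0.4300).
I(A;B) = Σ p(x,y)·log₂[p(x,y)/(p(x)p(y))].
  (α,1): 0.05·log₂(0.3831) = -0.0692
  (α,2): 0.07·log₂(0.5556) = -0.0594
  (α,3): 0.33·log₂(1.7054) = 0.2541
  (β,1): 0.24·log₂(1.5047) = 0.1415
  (β,2): 0.21·log₂(1.3636) = 0.0940
  (β,3): 0.10·log₂(0.4228) = -0.1242
Sum = 0.237 bits.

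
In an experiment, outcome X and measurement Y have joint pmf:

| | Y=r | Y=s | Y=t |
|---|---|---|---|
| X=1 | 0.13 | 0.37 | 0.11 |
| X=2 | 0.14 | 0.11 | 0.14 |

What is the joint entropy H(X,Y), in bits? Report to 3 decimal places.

H(X,Y) = −Σ p(x,y)·log₂ p(x,y) over all 6 cells.
  cell (1,r): −0.13·log₂0.13 = 0.3826
  cell (1,s): −0.37·log₂0.37 = 0.5307
  cell (1,t): −0.11·log₂0.11 = 0.3503
  cell (2,r): −0.14·log₂0.14 = 0.3971
  cell (2,s): −0.11·log₂0.11 = 0.3503
  cell (2,t): −0.14·log₂0.14 = 0.3971
Sum = 2.408 bits.

2.408 bits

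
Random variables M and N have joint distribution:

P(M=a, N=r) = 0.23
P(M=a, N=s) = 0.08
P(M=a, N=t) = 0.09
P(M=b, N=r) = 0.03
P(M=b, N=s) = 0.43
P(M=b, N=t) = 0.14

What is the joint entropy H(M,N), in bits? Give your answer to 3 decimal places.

H(M,N) = −Σ p(x,y)·log₂ p(x,y) over all 6 cells.
  cell (a,r): −0.23·log₂0.23 = 0.4877
  cell (a,s): −0.08·log₂0.08 = 0.2915
  cell (a,t): −0.09·log₂0.09 = 0.3127
  cell (b,r): −0.03·log₂0.03 = 0.1518
  cell (b,s): −0.43·log₂0.43 = 0.5236
  cell (b,t): −0.14·log₂0.14 = 0.3971
Sum = 2.164 bits.

2.164 bits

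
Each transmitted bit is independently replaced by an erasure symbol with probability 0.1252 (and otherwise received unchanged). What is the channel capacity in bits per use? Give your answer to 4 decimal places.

0.8748 bits

Binary erasure channel: capacity C = 1 − ε.
C = 1 − 0.1252 = 0.8748 bits per channel use.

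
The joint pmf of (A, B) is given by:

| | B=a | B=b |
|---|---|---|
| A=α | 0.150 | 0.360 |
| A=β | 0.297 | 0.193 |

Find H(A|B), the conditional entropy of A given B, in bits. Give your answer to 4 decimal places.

Chain rule: H(A|B) = H(A,B) − H(B).
Marginals: p(A) = (0.5100, 0.4900), p(B) = (0.4470, 0.5530).
H(A,B) = 1.9194 bits; H(B) = 0.9919 bits.
H(A|B) = 1.9194 − 0.9919 = 0.9275 bits.

0.9275 bits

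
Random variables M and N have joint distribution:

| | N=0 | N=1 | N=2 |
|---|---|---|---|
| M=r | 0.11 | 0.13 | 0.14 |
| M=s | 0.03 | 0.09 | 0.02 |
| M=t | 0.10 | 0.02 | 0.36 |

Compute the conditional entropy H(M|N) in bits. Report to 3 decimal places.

1.204 bits

Marginals: p(M) = (0.3800, 0.1400, 0.4800), p(N) = (0.2400, 0.2400, 0.5200).
H(M|N) = Σ p(N) · H(M|N=·).
  N=0: p=0.2400, H(M|N=0) = 1.4171
  N=1: p=0.2400, H(M|N=1) = 1.3085
  N=2: p=0.5200, H(M|N=2) = 1.0577
Weighted sum = 1.204 bits.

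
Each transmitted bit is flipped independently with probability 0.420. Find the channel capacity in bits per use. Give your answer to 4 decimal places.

0.0185 bits

Binary symmetric channel: C = 1 − h₂(ε) where h₂ is the binary entropy function.
h₂(0.420) = −0.420·log₂0.420 − 0.580·log₂0.580 = 0.9815.
C = 1 − 0.9815 = 0.0185 bits per channel use.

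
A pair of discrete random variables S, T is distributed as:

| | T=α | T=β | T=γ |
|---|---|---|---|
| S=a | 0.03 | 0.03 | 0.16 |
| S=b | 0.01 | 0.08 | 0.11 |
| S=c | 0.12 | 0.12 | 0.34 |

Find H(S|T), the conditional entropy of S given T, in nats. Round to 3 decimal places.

Chain rule: H(S|T) = H(S,T) − H(T).
Marginals: p(S) = (0.2200, 0.2000, 0.5800), p(T) = (0.1600, 0.2300, 0.6100).
H(S,T) = 1.8702 nats; H(T) = 0.9328 nats.
H(S|T) = 1.8702 − 0.9328 = 0.937 nats.

0.937 nats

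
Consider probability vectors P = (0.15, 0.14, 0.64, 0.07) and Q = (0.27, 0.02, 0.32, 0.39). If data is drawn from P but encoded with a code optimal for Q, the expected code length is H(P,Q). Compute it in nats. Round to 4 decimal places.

1.5392 nats

H(P,Q) = −Σ p·ln q.
  −0.15·ln(0.27) = 0.19640
  −0.14·ln(0.02) = 0.54768
  −0.64·ln(0.32) = 0.72924
  −0.07·ln(0.39) = 0.06591
H(P,Q) = 1.5392 nats.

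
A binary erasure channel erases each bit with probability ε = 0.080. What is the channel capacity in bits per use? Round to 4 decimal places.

Binary erasure channel: capacity C = 1 − ε.
C = 1 − 0.080 = 0.9200 bits per channel use.

0.9200 bits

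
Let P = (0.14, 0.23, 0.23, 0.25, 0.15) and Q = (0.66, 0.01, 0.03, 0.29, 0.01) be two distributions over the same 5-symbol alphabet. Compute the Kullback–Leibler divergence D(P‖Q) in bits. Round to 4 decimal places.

1.9356 bits

D(P‖Q) = Σ p·log₂(p/q).
  0.14·log₂(0.14/0.66) = -0.31319
  0.23·log₂(0.23/0.01) = 1.04042
  0.23·log₂(0.23/0.03) = 0.67588
  0.25·log₂(0.25/0.29) = -0.05353
  0.15·log₂(0.15/0.01) = 0.58603
D(P‖Q) = 1.9356 bits.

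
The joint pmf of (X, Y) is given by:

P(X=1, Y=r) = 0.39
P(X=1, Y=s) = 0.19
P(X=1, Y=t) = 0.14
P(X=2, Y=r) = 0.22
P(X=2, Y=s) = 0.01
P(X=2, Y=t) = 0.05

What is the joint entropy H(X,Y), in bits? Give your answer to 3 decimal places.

2.145 bits

H(X,Y) = −Σ p(x,y)·log₂ p(x,y) over all 6 cells.
  cell (1,r): −0.39·log₂0.39 = 0.5298
  cell (1,s): −0.19·log₂0.19 = 0.4552
  cell (1,t): −0.14·log₂0.14 = 0.3971
  cell (2,r): −0.22·log₂0.22 = 0.4806
  cell (2,s): −0.01·log₂0.01 = 0.0664
  cell (2,t): −0.05·log₂0.05 = 0.2161
Sum = 2.145 bits.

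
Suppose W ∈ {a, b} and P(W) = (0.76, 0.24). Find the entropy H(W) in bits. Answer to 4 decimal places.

H(W) = −Σ p·log₂ p.
  −(0.76)·log₂(0.76) = 0.30091
  −(0.24)·log₂(0.24) = 0.49413
Sum: 0.30091 + 0.49413 = 0.7950 bits.

0.7950 bits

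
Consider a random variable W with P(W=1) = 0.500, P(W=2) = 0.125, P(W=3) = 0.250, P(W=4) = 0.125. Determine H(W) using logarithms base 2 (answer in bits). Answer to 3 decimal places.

1.750 bits

H(W) = −Σ p·log₂ p.
  −(0.500)·log₂(0.500) = 0.5000
  −(0.125)·log₂(0.125) = 0.3750
  −(0.250)·log₂(0.250) = 0.5000
  −(0.125)·log₂(0.125) = 0.3750
Sum: 0.5000 + 0.3750 + 0.5000 + 0.3750 = 1.750 bits.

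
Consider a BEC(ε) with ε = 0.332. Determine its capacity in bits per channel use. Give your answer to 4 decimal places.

0.6680 bits

Binary erasure channel: capacity C = 1 − ε.
C = 1 − 0.332 = 0.6680 bits per channel use.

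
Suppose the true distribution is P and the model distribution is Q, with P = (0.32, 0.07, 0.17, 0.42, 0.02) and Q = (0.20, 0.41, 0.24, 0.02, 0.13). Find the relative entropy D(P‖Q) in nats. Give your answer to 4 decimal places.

1.2093 nats

D(P‖Q) = Σ p·ln(p/q).
  0.32·ln(0.32/0.20) = 0.15040
  0.07·ln(0.07/0.41) = -0.12374
  0.17·ln(0.17/0.24) = -0.05862
  0.42·ln(0.42/0.02) = 1.27870
  0.02·ln(0.02/0.13) = -0.03744
D(P‖Q) = 1.2093 nats.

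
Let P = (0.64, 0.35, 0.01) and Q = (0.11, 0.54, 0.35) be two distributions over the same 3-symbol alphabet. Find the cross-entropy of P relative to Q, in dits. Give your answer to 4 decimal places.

0.7117 dits

H(P,Q) = −Σ p·log₁₀ q.
  −0.64·log₁₀(0.11) = 0.61351
  −0.35·log₁₀(0.54) = 0.09366
  −0.01·log₁₀(0.35) = 0.00456
H(P,Q) = 0.7117 dits.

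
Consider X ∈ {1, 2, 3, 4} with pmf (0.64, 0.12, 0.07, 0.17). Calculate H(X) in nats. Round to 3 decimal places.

H(X) = −Σ p·ln p.
  −(0.64)·ln(0.64) = 0.2856
  −(0.12)·ln(0.12) = 0.2544
  −(0.07)·ln(0.07) = 0.1861
  −(0.17)·ln(0.17) = 0.3012
Sum: 0.2856 + 0.2544 + 0.1861 + 0.3012 = 1.027 nats.

1.027 nats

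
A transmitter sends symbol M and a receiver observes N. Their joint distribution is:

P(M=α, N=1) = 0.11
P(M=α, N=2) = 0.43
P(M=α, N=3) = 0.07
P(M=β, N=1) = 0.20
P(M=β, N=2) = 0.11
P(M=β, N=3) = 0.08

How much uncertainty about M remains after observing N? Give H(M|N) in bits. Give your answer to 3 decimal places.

Chain rule: H(M|N) = H(M,N) − H(N).
Marginals: p(M) = (0.6100, 0.3900), p(N) = (0.3100, 0.5400, 0.1500).
H(M,N) = 2.2486 bits; H(N) = 1.4144 bits.
H(M|N) = 2.2486 − 1.4144 = 0.834 bits.

0.834 bits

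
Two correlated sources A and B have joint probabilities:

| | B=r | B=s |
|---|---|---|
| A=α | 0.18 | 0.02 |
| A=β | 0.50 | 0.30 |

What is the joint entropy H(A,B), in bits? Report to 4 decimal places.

1.5793 bits

H(A,B) = −Σ p(x,y)·log₂ p(x,y) over all 4 cells.
  cell (α,r): −0.18·log₂0.18 = 0.44531
  cell (α,s): −0.02·log₂0.02 = 0.11288
  cell (β,r): −0.50·log₂0.50 = 0.50000
  cell (β,s): −0.30·log₂0.30 = 0.52109
Sum = 1.5793 bits.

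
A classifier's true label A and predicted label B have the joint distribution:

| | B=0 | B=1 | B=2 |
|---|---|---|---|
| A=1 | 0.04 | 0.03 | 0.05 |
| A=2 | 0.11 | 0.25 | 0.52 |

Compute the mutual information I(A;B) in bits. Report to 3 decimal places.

0.022 bits

Marginals: p(A) = (0.1200, 0.8800), p(B) = (0.1500, 0.2800, 0.5700).
I(A;B) = H(A) + H(B) − H(A,B).
H(A) = 0.5294, H(B) = 1.3870, H(A,B) = 1.8945.
I(A;B) = 0.5294 + 1.3870 − 1.8945 = 0.022 bits.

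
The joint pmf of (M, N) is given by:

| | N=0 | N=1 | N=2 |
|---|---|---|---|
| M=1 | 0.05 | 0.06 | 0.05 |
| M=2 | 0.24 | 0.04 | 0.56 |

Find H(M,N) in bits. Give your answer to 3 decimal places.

1.824 bits

H(M,N) = −Σ p(x,y)·log₂ p(x,y) over all 6 cells.
  cell (1,0): −0.05·log₂0.05 = 0.2161
  cell (1,1): −0.06·log₂0.06 = 0.2435
  cell (1,2): −0.05·log₂0.05 = 0.2161
  cell (2,0): −0.24·log₂0.24 = 0.4941
  cell (2,1): −0.04·log₂0.04 = 0.1858
  cell (2,2): −0.56·log₂0.56 = 0.4684
Sum = 1.824 bits.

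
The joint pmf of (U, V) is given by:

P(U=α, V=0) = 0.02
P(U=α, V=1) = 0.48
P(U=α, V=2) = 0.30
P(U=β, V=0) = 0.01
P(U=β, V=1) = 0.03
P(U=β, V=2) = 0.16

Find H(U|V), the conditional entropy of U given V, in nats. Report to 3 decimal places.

0.430 nats

Chain rule: H(U|V) = H(U,V) − H(V).
Marginals: p(U) = (0.8000, 0.2000), p(V) = (0.0300, 0.5100, 0.4600).
H(U,V) = 1.2362 nats; H(V) = 0.8058 nats.
H(U|V) = 1.2362 − 0.8058 = 0.430 nats.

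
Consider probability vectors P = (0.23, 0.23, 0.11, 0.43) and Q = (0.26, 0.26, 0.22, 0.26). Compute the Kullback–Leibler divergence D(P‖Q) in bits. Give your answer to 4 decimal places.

0.1207 bits

D(P‖Q) = Σ p·log₂(p/q).
  0.23·log₂(0.23/0.26) = -0.04068
  0.23·log₂(0.23/0.26) = -0.04068
  0.11·log₂(0.11/0.22) = -0.11000
  0.43·log₂(0.43/0.26) = 0.31210
D(P‖Q) = 0.1207 bits.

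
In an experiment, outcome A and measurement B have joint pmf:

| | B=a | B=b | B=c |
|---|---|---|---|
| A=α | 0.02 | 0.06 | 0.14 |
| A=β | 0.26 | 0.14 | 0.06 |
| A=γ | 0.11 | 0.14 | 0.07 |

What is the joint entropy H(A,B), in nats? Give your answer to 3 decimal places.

H(A,B) = −Σ p(x,y)·ln p(x,y) over all 9 cells.
  cell (α,a): −0.02·ln0.02 = 0.0782
  cell (α,b): −0.06·ln0.06 = 0.1688
  cell (α,c): −0.14·ln0.14 = 0.2753
  cell (β,a): −0.26·ln0.26 = 0.3502
  cell (β,b): −0.14·ln0.14 = 0.2753
  cell (β,c): −0.06·ln0.06 = 0.1688
  cell (γ,a): −0.11·ln0.11 = 0.2428
  cell (γ,b): −0.14·ln0.14 = 0.2753
  cell (γ,c): −0.07·ln0.07 = 0.1861
Sum = 2.021 nats.

2.021 nats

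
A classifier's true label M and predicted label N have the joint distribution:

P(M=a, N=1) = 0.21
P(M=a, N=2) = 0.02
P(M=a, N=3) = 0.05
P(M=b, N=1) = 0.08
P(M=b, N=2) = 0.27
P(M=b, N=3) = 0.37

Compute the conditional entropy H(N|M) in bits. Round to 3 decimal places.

1.279 bits

Chain rule: H(N|M) = H(M,N) − H(M).
Marginals: p(M) = (0.2800, 0.7200), p(N) = (0.2900, 0.2900, 0.4200).
H(M,N) = 2.1341 bits; H(M) = 0.8555 bits.
H(N|M) = 2.1341 − 0.8555 = 1.279 bits.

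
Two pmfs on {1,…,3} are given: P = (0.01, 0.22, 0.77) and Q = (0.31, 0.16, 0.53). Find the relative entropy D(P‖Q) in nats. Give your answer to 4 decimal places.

D(P‖Q) = Σ p·ln(p/q).
  0.01·ln(0.01/0.31) = -0.03434
  0.22·ln(0.22/0.16) = 0.07006
  0.77·ln(0.77/0.53) = 0.28761
D(P‖Q) = 0.3233 nats.

0.3233 nats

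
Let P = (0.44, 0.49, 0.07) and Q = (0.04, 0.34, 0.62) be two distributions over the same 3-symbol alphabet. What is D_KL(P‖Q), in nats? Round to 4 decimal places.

D(P‖Q) = Σ p·ln(p/q).
  0.44·ln(0.44/0.04) = 1.05507
  0.49·ln(0.49/0.34) = 0.17908
  0.07·ln(0.07/0.62) = -0.15269
D(P‖Q) = 1.0815 nats.

1.0815 nats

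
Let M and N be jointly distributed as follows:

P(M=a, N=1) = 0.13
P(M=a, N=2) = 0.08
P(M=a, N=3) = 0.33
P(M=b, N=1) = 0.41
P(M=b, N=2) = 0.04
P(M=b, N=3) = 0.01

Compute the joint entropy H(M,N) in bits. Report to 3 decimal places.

1.982 bits

H(M,N) = −Σ p(x,y)·log₂ p(x,y) over all 6 cells.
  cell (a,1): −0.13·log₂0.13 = 0.3826
  cell (a,2): −0.08·log₂0.08 = 0.2915
  cell (a,3): −0.33·log₂0.33 = 0.5278
  cell (b,1): −0.41·log₂0.41 = 0.5274
  cell (b,2): −0.04·log₂0.04 = 0.1858
  cell (b,3): −0.01·log₂0.01 = 0.0664
Sum = 1.982 bits.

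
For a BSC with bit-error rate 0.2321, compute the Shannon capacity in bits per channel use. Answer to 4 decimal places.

Binary symmetric channel: C = 1 − h₂(ε) where h₂ is the binary entropy function.
h₂(0.2321) = −0.2321·log₂0.2321 − 0.7679·log₂0.7679 = 0.7817.
C = 1 − 0.7817 = 0.2183 bits per channel use.

0.2183 bits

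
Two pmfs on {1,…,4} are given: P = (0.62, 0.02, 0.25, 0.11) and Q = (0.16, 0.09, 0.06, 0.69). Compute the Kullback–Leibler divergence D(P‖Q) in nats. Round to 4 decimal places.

0.9645 nats

D(P‖Q) = Σ p·ln(p/q).
  0.62·ln(0.62/0.16) = 0.83982
  0.02·ln(0.02/0.09) = -0.03008
  0.25·ln(0.25/0.06) = 0.35678
  0.11·ln(0.11/0.69) = -0.20198
D(P‖Q) = 0.9645 nats.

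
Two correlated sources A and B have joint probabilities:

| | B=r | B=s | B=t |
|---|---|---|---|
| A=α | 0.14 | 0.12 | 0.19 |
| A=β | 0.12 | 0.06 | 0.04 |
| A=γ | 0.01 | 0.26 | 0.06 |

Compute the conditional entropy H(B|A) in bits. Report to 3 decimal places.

1.304 bits

Marginals: p(A) = (0.4500, 0.2200, 0.3300), p(B) = (0.2700, 0.4400, 0.2900).
H(B|A) = Σ p(A) · H(B|A=·).
  A=α: p=0.4500, H(B|A=α) = 1.5578
  A=β: p=0.2200, H(B|A=β) = 1.4354
  A=γ: p=0.3300, H(B|A=γ) = 0.8710
Weighted sum = 1.304 bits.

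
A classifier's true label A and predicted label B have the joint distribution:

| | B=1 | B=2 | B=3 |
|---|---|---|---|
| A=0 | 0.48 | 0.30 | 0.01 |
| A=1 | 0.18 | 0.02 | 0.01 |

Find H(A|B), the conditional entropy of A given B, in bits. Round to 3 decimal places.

Chain rule: H(A|B) = H(A,B) − H(B).
Marginals: p(A) = (0.7900, 0.2100), p(B) = (0.6600, 0.3200, 0.0200).
H(A,B) = 1.7204 bits; H(B) = 1.0346 bits.
H(A|B) = 1.7204 − 1.0346 = 0.686 bits.

0.686 bits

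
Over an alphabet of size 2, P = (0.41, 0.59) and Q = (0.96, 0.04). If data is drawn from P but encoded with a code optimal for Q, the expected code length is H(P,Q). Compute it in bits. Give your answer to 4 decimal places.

H(P,Q) = −Σ p·log₂ q.
  −0.41·log₂(0.96) = 0.02415
  −0.59·log₂(0.04) = 2.73988
H(P,Q) = 2.7640 bits.

2.7640 bits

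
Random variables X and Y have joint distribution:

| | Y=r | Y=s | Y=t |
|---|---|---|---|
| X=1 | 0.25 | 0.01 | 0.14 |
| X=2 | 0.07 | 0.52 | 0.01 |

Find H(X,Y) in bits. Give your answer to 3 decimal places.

1.789 bits

H(X,Y) = −Σ p(x,y)·log₂ p(x,y) over all 6 cells.
  cell (1,r): −0.25·log₂0.25 = 0.5000
  cell (1,s): −0.01·log₂0.01 = 0.0664
  cell (1,t): −0.14·log₂0.14 = 0.3971
  cell (2,r): −0.07·log₂0.07 = 0.2686
  cell (2,s): −0.52·log₂0.52 = 0.4906
  cell (2,t): −0.01·log₂0.01 = 0.0664
Sum = 1.789 bits.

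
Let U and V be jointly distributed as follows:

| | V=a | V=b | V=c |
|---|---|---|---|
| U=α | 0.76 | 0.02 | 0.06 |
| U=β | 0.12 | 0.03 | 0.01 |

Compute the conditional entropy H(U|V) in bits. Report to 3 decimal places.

Chain rule: H(U|V) = H(U,V) − H(V).
Marginals: p(U) = (0.8400, 0.1600), p(V) = (0.8800, 0.0500, 0.0700).
H(U,V) = 1.2426 bits; H(V) = 0.6469 bits.
H(U|V) = 1.2426 − 0.6469 = 0.596 bits.

0.596 bits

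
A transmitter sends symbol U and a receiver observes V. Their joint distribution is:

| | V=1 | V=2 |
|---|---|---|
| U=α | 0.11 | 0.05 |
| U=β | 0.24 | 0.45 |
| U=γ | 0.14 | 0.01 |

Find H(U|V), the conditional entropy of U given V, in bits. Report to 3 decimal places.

1.043 bits

Chain rule: H(U|V) = H(U,V) − H(V).
Marginals: p(U) = (0.1600, 0.6900, 0.1500), p(V) = (0.4900, 0.5100).
H(U,V) = 2.0425 bits; H(V) = 0.9997 bits.
H(U|V) = 2.0425 − 0.9997 = 1.043 bits.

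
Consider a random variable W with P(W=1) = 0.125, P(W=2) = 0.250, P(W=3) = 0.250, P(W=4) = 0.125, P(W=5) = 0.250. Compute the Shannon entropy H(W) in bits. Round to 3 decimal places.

2.250 bits

H(W) = −Σ p·log₂ p.
  −(0.125)·log₂(0.125) = 0.3750
  −(0.250)·log₂(0.250) = 0.5000
  −(0.250)·log₂(0.250) = 0.5000
  −(0.125)·log₂(0.125) = 0.3750
  −(0.250)·log₂(0.250) = 0.5000
Sum: 0.3750 + 0.5000 + 0.5000 + 0.3750 + 0.5000 = 2.250 bits.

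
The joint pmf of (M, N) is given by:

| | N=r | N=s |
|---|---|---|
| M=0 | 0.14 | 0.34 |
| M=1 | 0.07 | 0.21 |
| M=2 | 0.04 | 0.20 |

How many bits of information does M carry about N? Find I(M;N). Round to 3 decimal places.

Marginals: p(M) = (0.4800, 0.2800, 0.2400), p(N) = (0.2500, 0.7500).
I(M;N) = Σ p(x,y)·log₂[p(x,y)/(p(x)p(y))].
  (0,r): 0.14·log₂(1.1667) = 0.0311
  (0,s): 0.34·log₂(0.9444) = -0.0280
  (1,r): 0.07·log₂(1.0000) = 0.0000
  (1,s): 0.21·log₂(1.0000) = 0.0000
  (2,r): 0.04·log₂(0.6667) = -0.0234
  (2,s): 0.20·log₂(1.1111) = 0.0304
Sum = 0.010 bits.

0.010 bits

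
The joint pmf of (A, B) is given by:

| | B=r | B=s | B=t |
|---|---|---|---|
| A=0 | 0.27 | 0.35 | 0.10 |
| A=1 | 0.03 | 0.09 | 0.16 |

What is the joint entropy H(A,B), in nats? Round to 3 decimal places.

1.566 nats

H(A,B) = −Σ p(x,y)·ln p(x,y) over all 6 cells.
  cell (0,r): −0.27·ln0.27 = 0.3535
  cell (0,s): −0.35·ln0.35 = 0.3674
  cell (0,t): −0.10·ln0.10 = 0.2303
  cell (1,r): −0.03·ln0.03 = 0.1052
  cell (1,s): −0.09·ln0.09 = 0.2167
  cell (1,t): −0.16·ln0.16 = 0.2932
Sum = 1.566 nats.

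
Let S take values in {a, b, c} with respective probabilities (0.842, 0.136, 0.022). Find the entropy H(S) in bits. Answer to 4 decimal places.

0.7215 bits

H(S) = −Σ p·log₂ p.
  −(0.842)·log₂(0.842) = 0.20891
  −(0.136)·log₂(0.136) = 0.39145
  −(0.022)·log₂(0.022) = 0.12114
Sum: 0.20891 + 0.39145 + 0.12114 = 0.7215 bits.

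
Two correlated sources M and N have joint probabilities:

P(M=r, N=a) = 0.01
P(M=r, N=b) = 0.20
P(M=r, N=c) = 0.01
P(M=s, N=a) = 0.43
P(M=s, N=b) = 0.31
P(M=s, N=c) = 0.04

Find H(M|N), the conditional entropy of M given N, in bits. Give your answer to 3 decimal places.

0.598 bits

Marginals: p(M) = (0.2200, 0.7800), p(N) = (0.4400, 0.5100, 0.0500).
H(M|N) = Σ p(N) · H(M|N=·).
  N=a: p=0.4400, H(M|N=a) = 0.1565
  N=b: p=0.5100, H(M|N=b) = 0.9662
  N=c: p=0.0500, H(M|N=c) = 0.7219
Weighted sum = 0.598 bits.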